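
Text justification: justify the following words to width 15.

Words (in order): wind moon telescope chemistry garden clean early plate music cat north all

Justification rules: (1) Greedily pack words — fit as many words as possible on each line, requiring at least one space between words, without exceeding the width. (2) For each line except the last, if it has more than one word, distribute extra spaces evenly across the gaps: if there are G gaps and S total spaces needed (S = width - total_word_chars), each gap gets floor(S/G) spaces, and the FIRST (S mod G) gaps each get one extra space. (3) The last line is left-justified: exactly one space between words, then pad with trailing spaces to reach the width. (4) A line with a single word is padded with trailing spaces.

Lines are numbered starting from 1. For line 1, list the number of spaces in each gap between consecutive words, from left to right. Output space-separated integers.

Line 1: ['wind', 'moon'] (min_width=9, slack=6)
Line 2: ['telescope'] (min_width=9, slack=6)
Line 3: ['chemistry'] (min_width=9, slack=6)
Line 4: ['garden', 'clean'] (min_width=12, slack=3)
Line 5: ['early', 'plate'] (min_width=11, slack=4)
Line 6: ['music', 'cat', 'north'] (min_width=15, slack=0)
Line 7: ['all'] (min_width=3, slack=12)

Answer: 7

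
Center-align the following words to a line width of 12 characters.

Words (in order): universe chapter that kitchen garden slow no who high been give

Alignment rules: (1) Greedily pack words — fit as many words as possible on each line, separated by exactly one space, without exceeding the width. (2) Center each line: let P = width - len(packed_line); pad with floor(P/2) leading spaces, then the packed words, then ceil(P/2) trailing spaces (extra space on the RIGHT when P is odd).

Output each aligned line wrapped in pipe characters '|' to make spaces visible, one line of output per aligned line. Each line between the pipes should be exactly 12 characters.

Line 1: ['universe'] (min_width=8, slack=4)
Line 2: ['chapter', 'that'] (min_width=12, slack=0)
Line 3: ['kitchen'] (min_width=7, slack=5)
Line 4: ['garden', 'slow'] (min_width=11, slack=1)
Line 5: ['no', 'who', 'high'] (min_width=11, slack=1)
Line 6: ['been', 'give'] (min_width=9, slack=3)

Answer: |  universe  |
|chapter that|
|  kitchen   |
|garden slow |
|no who high |
| been give  |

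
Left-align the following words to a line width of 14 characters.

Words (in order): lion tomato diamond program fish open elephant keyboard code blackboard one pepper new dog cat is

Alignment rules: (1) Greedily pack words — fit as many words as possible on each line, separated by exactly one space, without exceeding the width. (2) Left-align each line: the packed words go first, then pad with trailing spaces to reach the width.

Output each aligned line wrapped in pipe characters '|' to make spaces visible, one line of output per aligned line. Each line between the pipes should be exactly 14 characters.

Line 1: ['lion', 'tomato'] (min_width=11, slack=3)
Line 2: ['diamond'] (min_width=7, slack=7)
Line 3: ['program', 'fish'] (min_width=12, slack=2)
Line 4: ['open', 'elephant'] (min_width=13, slack=1)
Line 5: ['keyboard', 'code'] (min_width=13, slack=1)
Line 6: ['blackboard', 'one'] (min_width=14, slack=0)
Line 7: ['pepper', 'new', 'dog'] (min_width=14, slack=0)
Line 8: ['cat', 'is'] (min_width=6, slack=8)

Answer: |lion tomato   |
|diamond       |
|program fish  |
|open elephant |
|keyboard code |
|blackboard one|
|pepper new dog|
|cat is        |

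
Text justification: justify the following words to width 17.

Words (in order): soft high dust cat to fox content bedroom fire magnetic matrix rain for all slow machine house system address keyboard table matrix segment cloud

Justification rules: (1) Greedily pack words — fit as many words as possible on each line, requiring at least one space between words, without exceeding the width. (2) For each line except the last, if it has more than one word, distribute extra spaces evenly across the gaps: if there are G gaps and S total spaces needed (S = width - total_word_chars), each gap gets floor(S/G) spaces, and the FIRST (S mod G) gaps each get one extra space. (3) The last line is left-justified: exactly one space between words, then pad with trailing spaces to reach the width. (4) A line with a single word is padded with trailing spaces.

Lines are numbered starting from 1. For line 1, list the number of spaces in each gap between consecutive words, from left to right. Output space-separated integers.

Line 1: ['soft', 'high', 'dust'] (min_width=14, slack=3)
Line 2: ['cat', 'to', 'fox'] (min_width=10, slack=7)
Line 3: ['content', 'bedroom'] (min_width=15, slack=2)
Line 4: ['fire', 'magnetic'] (min_width=13, slack=4)
Line 5: ['matrix', 'rain', 'for'] (min_width=15, slack=2)
Line 6: ['all', 'slow', 'machine'] (min_width=16, slack=1)
Line 7: ['house', 'system'] (min_width=12, slack=5)
Line 8: ['address', 'keyboard'] (min_width=16, slack=1)
Line 9: ['table', 'matrix'] (min_width=12, slack=5)
Line 10: ['segment', 'cloud'] (min_width=13, slack=4)

Answer: 3 2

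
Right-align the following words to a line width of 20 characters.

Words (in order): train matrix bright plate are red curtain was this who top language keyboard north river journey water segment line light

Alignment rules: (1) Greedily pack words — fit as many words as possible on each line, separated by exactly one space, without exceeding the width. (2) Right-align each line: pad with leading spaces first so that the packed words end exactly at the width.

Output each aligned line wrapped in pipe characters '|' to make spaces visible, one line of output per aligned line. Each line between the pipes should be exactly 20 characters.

Answer: | train matrix bright|
|       plate are red|
|curtain was this who|
|        top language|
|keyboard north river|
|       journey water|
|  segment line light|

Derivation:
Line 1: ['train', 'matrix', 'bright'] (min_width=19, slack=1)
Line 2: ['plate', 'are', 'red'] (min_width=13, slack=7)
Line 3: ['curtain', 'was', 'this', 'who'] (min_width=20, slack=0)
Line 4: ['top', 'language'] (min_width=12, slack=8)
Line 5: ['keyboard', 'north', 'river'] (min_width=20, slack=0)
Line 6: ['journey', 'water'] (min_width=13, slack=7)
Line 7: ['segment', 'line', 'light'] (min_width=18, slack=2)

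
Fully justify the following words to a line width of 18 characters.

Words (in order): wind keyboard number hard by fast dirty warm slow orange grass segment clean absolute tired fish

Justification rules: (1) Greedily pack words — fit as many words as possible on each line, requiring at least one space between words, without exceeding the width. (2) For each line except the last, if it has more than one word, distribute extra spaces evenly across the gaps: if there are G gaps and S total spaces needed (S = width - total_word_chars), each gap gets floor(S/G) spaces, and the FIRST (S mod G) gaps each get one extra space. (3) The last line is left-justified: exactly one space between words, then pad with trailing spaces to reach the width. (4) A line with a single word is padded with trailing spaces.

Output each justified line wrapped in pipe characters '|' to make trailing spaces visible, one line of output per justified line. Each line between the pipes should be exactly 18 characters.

Answer: |wind      keyboard|
|number   hard   by|
|fast   dirty  warm|
|slow  orange grass|
|segment      clean|
|absolute     tired|
|fish              |

Derivation:
Line 1: ['wind', 'keyboard'] (min_width=13, slack=5)
Line 2: ['number', 'hard', 'by'] (min_width=14, slack=4)
Line 3: ['fast', 'dirty', 'warm'] (min_width=15, slack=3)
Line 4: ['slow', 'orange', 'grass'] (min_width=17, slack=1)
Line 5: ['segment', 'clean'] (min_width=13, slack=5)
Line 6: ['absolute', 'tired'] (min_width=14, slack=4)
Line 7: ['fish'] (min_width=4, slack=14)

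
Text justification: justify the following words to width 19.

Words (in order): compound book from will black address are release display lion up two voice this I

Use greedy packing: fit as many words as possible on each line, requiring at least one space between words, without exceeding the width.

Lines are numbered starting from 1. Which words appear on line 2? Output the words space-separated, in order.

Line 1: ['compound', 'book', 'from'] (min_width=18, slack=1)
Line 2: ['will', 'black', 'address'] (min_width=18, slack=1)
Line 3: ['are', 'release', 'display'] (min_width=19, slack=0)
Line 4: ['lion', 'up', 'two', 'voice'] (min_width=17, slack=2)
Line 5: ['this', 'I'] (min_width=6, slack=13)

Answer: will black address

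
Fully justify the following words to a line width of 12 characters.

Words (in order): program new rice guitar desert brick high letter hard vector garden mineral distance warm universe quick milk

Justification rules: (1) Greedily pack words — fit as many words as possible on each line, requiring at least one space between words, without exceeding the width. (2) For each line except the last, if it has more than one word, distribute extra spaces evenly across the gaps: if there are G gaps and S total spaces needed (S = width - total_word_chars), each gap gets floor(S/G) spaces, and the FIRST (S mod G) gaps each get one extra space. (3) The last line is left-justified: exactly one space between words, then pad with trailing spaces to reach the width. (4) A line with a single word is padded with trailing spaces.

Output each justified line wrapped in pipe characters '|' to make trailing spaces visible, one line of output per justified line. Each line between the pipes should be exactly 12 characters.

Line 1: ['program', 'new'] (min_width=11, slack=1)
Line 2: ['rice', 'guitar'] (min_width=11, slack=1)
Line 3: ['desert', 'brick'] (min_width=12, slack=0)
Line 4: ['high', 'letter'] (min_width=11, slack=1)
Line 5: ['hard', 'vector'] (min_width=11, slack=1)
Line 6: ['garden'] (min_width=6, slack=6)
Line 7: ['mineral'] (min_width=7, slack=5)
Line 8: ['distance'] (min_width=8, slack=4)
Line 9: ['warm'] (min_width=4, slack=8)
Line 10: ['universe'] (min_width=8, slack=4)
Line 11: ['quick', 'milk'] (min_width=10, slack=2)

Answer: |program  new|
|rice  guitar|
|desert brick|
|high  letter|
|hard  vector|
|garden      |
|mineral     |
|distance    |
|warm        |
|universe    |
|quick milk  |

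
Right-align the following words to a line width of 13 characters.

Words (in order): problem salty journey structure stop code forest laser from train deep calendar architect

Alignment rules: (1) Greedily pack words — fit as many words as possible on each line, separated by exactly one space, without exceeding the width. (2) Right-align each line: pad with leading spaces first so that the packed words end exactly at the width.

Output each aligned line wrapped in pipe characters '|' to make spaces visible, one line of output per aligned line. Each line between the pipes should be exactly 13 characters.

Line 1: ['problem', 'salty'] (min_width=13, slack=0)
Line 2: ['journey'] (min_width=7, slack=6)
Line 3: ['structure'] (min_width=9, slack=4)
Line 4: ['stop', 'code'] (min_width=9, slack=4)
Line 5: ['forest', 'laser'] (min_width=12, slack=1)
Line 6: ['from', 'train'] (min_width=10, slack=3)
Line 7: ['deep', 'calendar'] (min_width=13, slack=0)
Line 8: ['architect'] (min_width=9, slack=4)

Answer: |problem salty|
|      journey|
|    structure|
|    stop code|
| forest laser|
|   from train|
|deep calendar|
|    architect|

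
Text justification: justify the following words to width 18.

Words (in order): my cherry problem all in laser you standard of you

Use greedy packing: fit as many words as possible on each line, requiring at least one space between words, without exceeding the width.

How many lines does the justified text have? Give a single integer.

Line 1: ['my', 'cherry', 'problem'] (min_width=17, slack=1)
Line 2: ['all', 'in', 'laser', 'you'] (min_width=16, slack=2)
Line 3: ['standard', 'of', 'you'] (min_width=15, slack=3)
Total lines: 3

Answer: 3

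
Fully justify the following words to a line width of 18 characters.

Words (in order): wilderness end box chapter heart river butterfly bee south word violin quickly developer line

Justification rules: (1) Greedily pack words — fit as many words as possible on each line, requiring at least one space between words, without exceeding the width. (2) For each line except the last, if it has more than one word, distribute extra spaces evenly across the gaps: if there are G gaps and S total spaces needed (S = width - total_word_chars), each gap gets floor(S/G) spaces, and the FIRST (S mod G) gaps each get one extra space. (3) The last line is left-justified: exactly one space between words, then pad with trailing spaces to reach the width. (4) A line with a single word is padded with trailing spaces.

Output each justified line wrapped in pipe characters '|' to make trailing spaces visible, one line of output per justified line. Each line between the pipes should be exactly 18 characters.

Answer: |wilderness end box|
|chapter      heart|
|river    butterfly|
|bee   south   word|
|violin     quickly|
|developer line    |

Derivation:
Line 1: ['wilderness', 'end', 'box'] (min_width=18, slack=0)
Line 2: ['chapter', 'heart'] (min_width=13, slack=5)
Line 3: ['river', 'butterfly'] (min_width=15, slack=3)
Line 4: ['bee', 'south', 'word'] (min_width=14, slack=4)
Line 5: ['violin', 'quickly'] (min_width=14, slack=4)
Line 6: ['developer', 'line'] (min_width=14, slack=4)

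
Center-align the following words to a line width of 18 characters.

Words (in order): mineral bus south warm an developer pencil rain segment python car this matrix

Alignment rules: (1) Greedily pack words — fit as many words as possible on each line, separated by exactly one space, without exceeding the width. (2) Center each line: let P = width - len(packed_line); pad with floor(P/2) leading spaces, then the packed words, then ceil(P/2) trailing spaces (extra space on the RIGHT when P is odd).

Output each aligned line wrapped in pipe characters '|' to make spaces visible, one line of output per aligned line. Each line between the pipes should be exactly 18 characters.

Answer: |mineral bus south |
|warm an developer |
|   pencil rain    |
|segment python car|
|   this matrix    |

Derivation:
Line 1: ['mineral', 'bus', 'south'] (min_width=17, slack=1)
Line 2: ['warm', 'an', 'developer'] (min_width=17, slack=1)
Line 3: ['pencil', 'rain'] (min_width=11, slack=7)
Line 4: ['segment', 'python', 'car'] (min_width=18, slack=0)
Line 5: ['this', 'matrix'] (min_width=11, slack=7)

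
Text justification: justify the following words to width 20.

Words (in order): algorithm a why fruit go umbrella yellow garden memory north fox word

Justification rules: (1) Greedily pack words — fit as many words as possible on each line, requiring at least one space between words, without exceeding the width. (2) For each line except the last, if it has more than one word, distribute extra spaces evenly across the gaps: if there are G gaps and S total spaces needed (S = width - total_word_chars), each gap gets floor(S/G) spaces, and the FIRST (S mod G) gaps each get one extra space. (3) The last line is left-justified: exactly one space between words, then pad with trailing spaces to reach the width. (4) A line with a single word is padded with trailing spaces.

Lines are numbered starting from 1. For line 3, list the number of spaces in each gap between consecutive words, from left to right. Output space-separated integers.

Line 1: ['algorithm', 'a', 'why'] (min_width=15, slack=5)
Line 2: ['fruit', 'go', 'umbrella'] (min_width=17, slack=3)
Line 3: ['yellow', 'garden', 'memory'] (min_width=20, slack=0)
Line 4: ['north', 'fox', 'word'] (min_width=14, slack=6)

Answer: 1 1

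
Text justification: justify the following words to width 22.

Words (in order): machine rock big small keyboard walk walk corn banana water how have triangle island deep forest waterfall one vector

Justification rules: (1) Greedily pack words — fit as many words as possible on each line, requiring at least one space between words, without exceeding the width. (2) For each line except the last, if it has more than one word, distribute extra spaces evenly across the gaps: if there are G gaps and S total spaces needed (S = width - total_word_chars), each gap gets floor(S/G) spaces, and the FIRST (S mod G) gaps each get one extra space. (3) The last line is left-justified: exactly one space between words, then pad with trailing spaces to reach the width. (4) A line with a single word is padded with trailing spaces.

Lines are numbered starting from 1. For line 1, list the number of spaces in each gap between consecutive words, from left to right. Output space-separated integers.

Answer: 1 1 1

Derivation:
Line 1: ['machine', 'rock', 'big', 'small'] (min_width=22, slack=0)
Line 2: ['keyboard', 'walk', 'walk'] (min_width=18, slack=4)
Line 3: ['corn', 'banana', 'water', 'how'] (min_width=21, slack=1)
Line 4: ['have', 'triangle', 'island'] (min_width=20, slack=2)
Line 5: ['deep', 'forest', 'waterfall'] (min_width=21, slack=1)
Line 6: ['one', 'vector'] (min_width=10, slack=12)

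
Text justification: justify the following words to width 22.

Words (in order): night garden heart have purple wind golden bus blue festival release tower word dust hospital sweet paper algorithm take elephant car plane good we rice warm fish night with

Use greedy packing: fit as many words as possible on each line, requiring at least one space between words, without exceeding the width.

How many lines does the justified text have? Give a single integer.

Line 1: ['night', 'garden', 'heart'] (min_width=18, slack=4)
Line 2: ['have', 'purple', 'wind'] (min_width=16, slack=6)
Line 3: ['golden', 'bus', 'blue'] (min_width=15, slack=7)
Line 4: ['festival', 'release', 'tower'] (min_width=22, slack=0)
Line 5: ['word', 'dust', 'hospital'] (min_width=18, slack=4)
Line 6: ['sweet', 'paper', 'algorithm'] (min_width=21, slack=1)
Line 7: ['take', 'elephant', 'car'] (min_width=17, slack=5)
Line 8: ['plane', 'good', 'we', 'rice'] (min_width=18, slack=4)
Line 9: ['warm', 'fish', 'night', 'with'] (min_width=20, slack=2)
Total lines: 9

Answer: 9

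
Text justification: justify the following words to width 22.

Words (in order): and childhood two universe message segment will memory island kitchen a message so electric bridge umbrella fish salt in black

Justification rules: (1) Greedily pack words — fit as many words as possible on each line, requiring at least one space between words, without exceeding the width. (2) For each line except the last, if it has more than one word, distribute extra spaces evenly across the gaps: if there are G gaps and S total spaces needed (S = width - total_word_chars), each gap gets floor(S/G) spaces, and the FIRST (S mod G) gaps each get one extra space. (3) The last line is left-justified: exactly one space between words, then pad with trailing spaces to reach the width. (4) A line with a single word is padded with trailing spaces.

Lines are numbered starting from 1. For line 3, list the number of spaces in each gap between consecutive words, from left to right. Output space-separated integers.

Answer: 3 2

Derivation:
Line 1: ['and', 'childhood', 'two'] (min_width=17, slack=5)
Line 2: ['universe', 'message'] (min_width=16, slack=6)
Line 3: ['segment', 'will', 'memory'] (min_width=19, slack=3)
Line 4: ['island', 'kitchen', 'a'] (min_width=16, slack=6)
Line 5: ['message', 'so', 'electric'] (min_width=19, slack=3)
Line 6: ['bridge', 'umbrella', 'fish'] (min_width=20, slack=2)
Line 7: ['salt', 'in', 'black'] (min_width=13, slack=9)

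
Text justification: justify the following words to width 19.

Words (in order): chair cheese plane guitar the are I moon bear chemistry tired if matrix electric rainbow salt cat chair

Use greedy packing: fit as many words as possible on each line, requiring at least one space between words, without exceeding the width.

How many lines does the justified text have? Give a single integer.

Line 1: ['chair', 'cheese', 'plane'] (min_width=18, slack=1)
Line 2: ['guitar', 'the', 'are', 'I'] (min_width=16, slack=3)
Line 3: ['moon', 'bear', 'chemistry'] (min_width=19, slack=0)
Line 4: ['tired', 'if', 'matrix'] (min_width=15, slack=4)
Line 5: ['electric', 'rainbow'] (min_width=16, slack=3)
Line 6: ['salt', 'cat', 'chair'] (min_width=14, slack=5)
Total lines: 6

Answer: 6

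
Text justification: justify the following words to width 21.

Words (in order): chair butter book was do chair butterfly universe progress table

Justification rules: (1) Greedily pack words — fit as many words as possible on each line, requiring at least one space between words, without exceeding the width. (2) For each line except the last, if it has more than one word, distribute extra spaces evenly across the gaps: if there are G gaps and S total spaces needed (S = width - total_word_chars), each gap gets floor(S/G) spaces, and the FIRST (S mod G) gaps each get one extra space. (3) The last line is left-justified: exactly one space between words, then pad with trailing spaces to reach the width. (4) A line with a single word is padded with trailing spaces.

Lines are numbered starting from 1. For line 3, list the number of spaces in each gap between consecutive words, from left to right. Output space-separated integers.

Line 1: ['chair', 'butter', 'book', 'was'] (min_width=21, slack=0)
Line 2: ['do', 'chair', 'butterfly'] (min_width=18, slack=3)
Line 3: ['universe', 'progress'] (min_width=17, slack=4)
Line 4: ['table'] (min_width=5, slack=16)

Answer: 5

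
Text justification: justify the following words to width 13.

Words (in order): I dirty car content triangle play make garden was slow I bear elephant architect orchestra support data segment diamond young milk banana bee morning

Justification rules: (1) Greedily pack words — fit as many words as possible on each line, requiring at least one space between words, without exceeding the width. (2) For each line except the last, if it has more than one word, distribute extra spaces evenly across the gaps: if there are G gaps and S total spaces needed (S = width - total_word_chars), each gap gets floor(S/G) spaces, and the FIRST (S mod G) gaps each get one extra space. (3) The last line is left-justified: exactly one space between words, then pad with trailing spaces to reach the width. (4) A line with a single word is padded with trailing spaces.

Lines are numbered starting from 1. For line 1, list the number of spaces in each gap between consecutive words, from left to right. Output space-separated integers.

Answer: 2 2

Derivation:
Line 1: ['I', 'dirty', 'car'] (min_width=11, slack=2)
Line 2: ['content'] (min_width=7, slack=6)
Line 3: ['triangle', 'play'] (min_width=13, slack=0)
Line 4: ['make', 'garden'] (min_width=11, slack=2)
Line 5: ['was', 'slow', 'I'] (min_width=10, slack=3)
Line 6: ['bear', 'elephant'] (min_width=13, slack=0)
Line 7: ['architect'] (min_width=9, slack=4)
Line 8: ['orchestra'] (min_width=9, slack=4)
Line 9: ['support', 'data'] (min_width=12, slack=1)
Line 10: ['segment'] (min_width=7, slack=6)
Line 11: ['diamond', 'young'] (min_width=13, slack=0)
Line 12: ['milk', 'banana'] (min_width=11, slack=2)
Line 13: ['bee', 'morning'] (min_width=11, slack=2)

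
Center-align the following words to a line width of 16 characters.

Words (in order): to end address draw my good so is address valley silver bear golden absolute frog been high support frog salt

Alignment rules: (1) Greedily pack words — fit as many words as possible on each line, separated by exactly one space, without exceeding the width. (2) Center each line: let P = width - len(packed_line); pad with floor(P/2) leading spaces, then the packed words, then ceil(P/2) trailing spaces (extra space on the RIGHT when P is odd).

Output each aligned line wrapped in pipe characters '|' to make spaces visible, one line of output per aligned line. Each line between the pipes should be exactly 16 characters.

Answer: | to end address |
|draw my good so |
|   is address   |
| valley silver  |
|  bear golden   |
| absolute frog  |
|   been high    |
|  support frog  |
|      salt      |

Derivation:
Line 1: ['to', 'end', 'address'] (min_width=14, slack=2)
Line 2: ['draw', 'my', 'good', 'so'] (min_width=15, slack=1)
Line 3: ['is', 'address'] (min_width=10, slack=6)
Line 4: ['valley', 'silver'] (min_width=13, slack=3)
Line 5: ['bear', 'golden'] (min_width=11, slack=5)
Line 6: ['absolute', 'frog'] (min_width=13, slack=3)
Line 7: ['been', 'high'] (min_width=9, slack=7)
Line 8: ['support', 'frog'] (min_width=12, slack=4)
Line 9: ['salt'] (min_width=4, slack=12)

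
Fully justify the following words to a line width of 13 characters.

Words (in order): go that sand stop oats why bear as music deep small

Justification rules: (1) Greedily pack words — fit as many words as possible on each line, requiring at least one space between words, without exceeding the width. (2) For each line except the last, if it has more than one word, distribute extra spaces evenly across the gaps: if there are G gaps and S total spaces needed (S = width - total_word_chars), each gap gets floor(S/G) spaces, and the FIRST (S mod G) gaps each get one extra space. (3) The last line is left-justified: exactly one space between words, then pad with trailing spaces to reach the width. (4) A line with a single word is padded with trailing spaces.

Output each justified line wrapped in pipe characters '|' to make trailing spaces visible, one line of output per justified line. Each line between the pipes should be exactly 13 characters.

Answer: |go  that sand|
|stop oats why|
|bear as music|
|deep small   |

Derivation:
Line 1: ['go', 'that', 'sand'] (min_width=12, slack=1)
Line 2: ['stop', 'oats', 'why'] (min_width=13, slack=0)
Line 3: ['bear', 'as', 'music'] (min_width=13, slack=0)
Line 4: ['deep', 'small'] (min_width=10, slack=3)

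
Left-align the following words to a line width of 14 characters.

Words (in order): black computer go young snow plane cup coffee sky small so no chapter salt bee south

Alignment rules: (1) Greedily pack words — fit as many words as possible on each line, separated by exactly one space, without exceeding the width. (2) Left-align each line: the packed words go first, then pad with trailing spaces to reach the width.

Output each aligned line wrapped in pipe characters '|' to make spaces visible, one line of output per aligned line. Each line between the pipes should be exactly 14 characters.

Answer: |black computer|
|go young snow |
|plane cup     |
|coffee sky    |
|small so no   |
|chapter salt  |
|bee south     |

Derivation:
Line 1: ['black', 'computer'] (min_width=14, slack=0)
Line 2: ['go', 'young', 'snow'] (min_width=13, slack=1)
Line 3: ['plane', 'cup'] (min_width=9, slack=5)
Line 4: ['coffee', 'sky'] (min_width=10, slack=4)
Line 5: ['small', 'so', 'no'] (min_width=11, slack=3)
Line 6: ['chapter', 'salt'] (min_width=12, slack=2)
Line 7: ['bee', 'south'] (min_width=9, slack=5)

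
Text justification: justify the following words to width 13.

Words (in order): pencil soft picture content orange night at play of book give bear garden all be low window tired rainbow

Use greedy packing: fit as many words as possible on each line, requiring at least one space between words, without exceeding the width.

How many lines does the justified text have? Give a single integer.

Answer: 10

Derivation:
Line 1: ['pencil', 'soft'] (min_width=11, slack=2)
Line 2: ['picture'] (min_width=7, slack=6)
Line 3: ['content'] (min_width=7, slack=6)
Line 4: ['orange', 'night'] (min_width=12, slack=1)
Line 5: ['at', 'play', 'of'] (min_width=10, slack=3)
Line 6: ['book', 'give'] (min_width=9, slack=4)
Line 7: ['bear', 'garden'] (min_width=11, slack=2)
Line 8: ['all', 'be', 'low'] (min_width=10, slack=3)
Line 9: ['window', 'tired'] (min_width=12, slack=1)
Line 10: ['rainbow'] (min_width=7, slack=6)
Total lines: 10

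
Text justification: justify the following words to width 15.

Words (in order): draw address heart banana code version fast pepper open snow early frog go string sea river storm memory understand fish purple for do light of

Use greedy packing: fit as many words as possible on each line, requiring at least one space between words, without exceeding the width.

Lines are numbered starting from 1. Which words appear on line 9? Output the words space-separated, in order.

Answer: understand fish

Derivation:
Line 1: ['draw', 'address'] (min_width=12, slack=3)
Line 2: ['heart', 'banana'] (min_width=12, slack=3)
Line 3: ['code', 'version'] (min_width=12, slack=3)
Line 4: ['fast', 'pepper'] (min_width=11, slack=4)
Line 5: ['open', 'snow', 'early'] (min_width=15, slack=0)
Line 6: ['frog', 'go', 'string'] (min_width=14, slack=1)
Line 7: ['sea', 'river', 'storm'] (min_width=15, slack=0)
Line 8: ['memory'] (min_width=6, slack=9)
Line 9: ['understand', 'fish'] (min_width=15, slack=0)
Line 10: ['purple', 'for', 'do'] (min_width=13, slack=2)
Line 11: ['light', 'of'] (min_width=8, slack=7)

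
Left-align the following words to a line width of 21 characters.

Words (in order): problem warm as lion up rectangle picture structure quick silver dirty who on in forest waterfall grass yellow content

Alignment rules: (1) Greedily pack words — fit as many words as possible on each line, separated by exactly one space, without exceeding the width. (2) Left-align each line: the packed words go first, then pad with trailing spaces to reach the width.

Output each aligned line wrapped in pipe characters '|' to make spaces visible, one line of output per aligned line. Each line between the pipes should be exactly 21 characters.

Answer: |problem warm as lion |
|up rectangle picture |
|structure quick      |
|silver dirty who on  |
|in forest waterfall  |
|grass yellow content |

Derivation:
Line 1: ['problem', 'warm', 'as', 'lion'] (min_width=20, slack=1)
Line 2: ['up', 'rectangle', 'picture'] (min_width=20, slack=1)
Line 3: ['structure', 'quick'] (min_width=15, slack=6)
Line 4: ['silver', 'dirty', 'who', 'on'] (min_width=19, slack=2)
Line 5: ['in', 'forest', 'waterfall'] (min_width=19, slack=2)
Line 6: ['grass', 'yellow', 'content'] (min_width=20, slack=1)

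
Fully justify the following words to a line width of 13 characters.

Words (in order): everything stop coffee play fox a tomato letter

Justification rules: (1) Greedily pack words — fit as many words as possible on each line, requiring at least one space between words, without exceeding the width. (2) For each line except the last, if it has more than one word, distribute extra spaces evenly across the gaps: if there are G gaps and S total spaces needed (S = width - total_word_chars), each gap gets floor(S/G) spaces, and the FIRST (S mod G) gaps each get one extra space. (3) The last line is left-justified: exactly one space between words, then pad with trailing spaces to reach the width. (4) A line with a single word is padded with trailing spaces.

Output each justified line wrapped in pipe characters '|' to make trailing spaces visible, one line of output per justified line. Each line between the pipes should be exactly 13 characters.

Line 1: ['everything'] (min_width=10, slack=3)
Line 2: ['stop', 'coffee'] (min_width=11, slack=2)
Line 3: ['play', 'fox', 'a'] (min_width=10, slack=3)
Line 4: ['tomato', 'letter'] (min_width=13, slack=0)

Answer: |everything   |
|stop   coffee|
|play   fox  a|
|tomato letter|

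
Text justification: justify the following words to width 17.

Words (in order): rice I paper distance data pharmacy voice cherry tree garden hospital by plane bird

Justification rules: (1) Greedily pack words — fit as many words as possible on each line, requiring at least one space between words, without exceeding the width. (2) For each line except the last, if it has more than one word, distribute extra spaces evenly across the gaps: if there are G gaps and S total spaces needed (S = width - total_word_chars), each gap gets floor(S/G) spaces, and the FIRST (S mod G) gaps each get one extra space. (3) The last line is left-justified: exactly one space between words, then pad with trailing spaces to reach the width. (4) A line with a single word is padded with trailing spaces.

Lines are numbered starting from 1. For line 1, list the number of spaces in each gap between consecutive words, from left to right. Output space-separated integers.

Answer: 4 3

Derivation:
Line 1: ['rice', 'I', 'paper'] (min_width=12, slack=5)
Line 2: ['distance', 'data'] (min_width=13, slack=4)
Line 3: ['pharmacy', 'voice'] (min_width=14, slack=3)
Line 4: ['cherry', 'tree'] (min_width=11, slack=6)
Line 5: ['garden', 'hospital'] (min_width=15, slack=2)
Line 6: ['by', 'plane', 'bird'] (min_width=13, slack=4)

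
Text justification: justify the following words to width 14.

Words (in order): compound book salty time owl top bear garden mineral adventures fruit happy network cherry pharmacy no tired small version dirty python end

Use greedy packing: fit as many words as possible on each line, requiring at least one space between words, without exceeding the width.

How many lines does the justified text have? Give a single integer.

Answer: 11

Derivation:
Line 1: ['compound', 'book'] (min_width=13, slack=1)
Line 2: ['salty', 'time', 'owl'] (min_width=14, slack=0)
Line 3: ['top', 'bear'] (min_width=8, slack=6)
Line 4: ['garden', 'mineral'] (min_width=14, slack=0)
Line 5: ['adventures'] (min_width=10, slack=4)
Line 6: ['fruit', 'happy'] (min_width=11, slack=3)
Line 7: ['network', 'cherry'] (min_width=14, slack=0)
Line 8: ['pharmacy', 'no'] (min_width=11, slack=3)
Line 9: ['tired', 'small'] (min_width=11, slack=3)
Line 10: ['version', 'dirty'] (min_width=13, slack=1)
Line 11: ['python', 'end'] (min_width=10, slack=4)
Total lines: 11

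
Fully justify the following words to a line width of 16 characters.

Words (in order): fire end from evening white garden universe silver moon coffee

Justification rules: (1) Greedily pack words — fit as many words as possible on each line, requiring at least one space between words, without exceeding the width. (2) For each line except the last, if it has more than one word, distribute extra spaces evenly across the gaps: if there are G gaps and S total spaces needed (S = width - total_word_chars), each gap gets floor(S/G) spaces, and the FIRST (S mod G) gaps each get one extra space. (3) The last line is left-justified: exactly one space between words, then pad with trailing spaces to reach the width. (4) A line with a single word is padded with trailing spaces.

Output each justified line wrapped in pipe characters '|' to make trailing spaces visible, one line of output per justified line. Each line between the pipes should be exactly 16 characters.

Answer: |fire   end  from|
|evening    white|
|garden  universe|
|silver      moon|
|coffee          |

Derivation:
Line 1: ['fire', 'end', 'from'] (min_width=13, slack=3)
Line 2: ['evening', 'white'] (min_width=13, slack=3)
Line 3: ['garden', 'universe'] (min_width=15, slack=1)
Line 4: ['silver', 'moon'] (min_width=11, slack=5)
Line 5: ['coffee'] (min_width=6, slack=10)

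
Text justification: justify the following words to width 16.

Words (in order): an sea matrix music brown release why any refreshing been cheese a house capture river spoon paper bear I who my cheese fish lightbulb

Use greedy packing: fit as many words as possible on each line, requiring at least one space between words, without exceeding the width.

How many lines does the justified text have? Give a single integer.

Answer: 9

Derivation:
Line 1: ['an', 'sea', 'matrix'] (min_width=13, slack=3)
Line 2: ['music', 'brown'] (min_width=11, slack=5)
Line 3: ['release', 'why', 'any'] (min_width=15, slack=1)
Line 4: ['refreshing', 'been'] (min_width=15, slack=1)
Line 5: ['cheese', 'a', 'house'] (min_width=14, slack=2)
Line 6: ['capture', 'river'] (min_width=13, slack=3)
Line 7: ['spoon', 'paper', 'bear'] (min_width=16, slack=0)
Line 8: ['I', 'who', 'my', 'cheese'] (min_width=15, slack=1)
Line 9: ['fish', 'lightbulb'] (min_width=14, slack=2)
Total lines: 9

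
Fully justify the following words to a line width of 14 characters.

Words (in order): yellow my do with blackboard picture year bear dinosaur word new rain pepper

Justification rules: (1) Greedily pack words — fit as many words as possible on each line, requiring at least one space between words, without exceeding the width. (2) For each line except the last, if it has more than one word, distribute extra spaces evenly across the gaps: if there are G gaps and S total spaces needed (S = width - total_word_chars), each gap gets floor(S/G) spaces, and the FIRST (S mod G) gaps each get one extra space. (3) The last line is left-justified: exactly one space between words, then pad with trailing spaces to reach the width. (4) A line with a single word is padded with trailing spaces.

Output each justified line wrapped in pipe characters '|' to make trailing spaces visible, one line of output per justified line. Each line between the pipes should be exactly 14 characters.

Answer: |yellow  my  do|
|with          |
|blackboard    |
|picture   year|
|bear  dinosaur|
|word  new rain|
|pepper        |

Derivation:
Line 1: ['yellow', 'my', 'do'] (min_width=12, slack=2)
Line 2: ['with'] (min_width=4, slack=10)
Line 3: ['blackboard'] (min_width=10, slack=4)
Line 4: ['picture', 'year'] (min_width=12, slack=2)
Line 5: ['bear', 'dinosaur'] (min_width=13, slack=1)
Line 6: ['word', 'new', 'rain'] (min_width=13, slack=1)
Line 7: ['pepper'] (min_width=6, slack=8)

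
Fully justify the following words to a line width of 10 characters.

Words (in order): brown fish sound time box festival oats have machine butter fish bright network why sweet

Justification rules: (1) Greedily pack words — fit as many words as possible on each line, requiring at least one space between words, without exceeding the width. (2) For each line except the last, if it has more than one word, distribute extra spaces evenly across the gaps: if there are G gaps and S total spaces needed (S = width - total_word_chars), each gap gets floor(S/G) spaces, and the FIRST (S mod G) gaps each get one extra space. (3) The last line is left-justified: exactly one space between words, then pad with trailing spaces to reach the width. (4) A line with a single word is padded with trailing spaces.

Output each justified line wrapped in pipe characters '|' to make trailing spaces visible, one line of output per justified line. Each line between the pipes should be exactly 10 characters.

Line 1: ['brown', 'fish'] (min_width=10, slack=0)
Line 2: ['sound', 'time'] (min_width=10, slack=0)
Line 3: ['box'] (min_width=3, slack=7)
Line 4: ['festival'] (min_width=8, slack=2)
Line 5: ['oats', 'have'] (min_width=9, slack=1)
Line 6: ['machine'] (min_width=7, slack=3)
Line 7: ['butter'] (min_width=6, slack=4)
Line 8: ['fish'] (min_width=4, slack=6)
Line 9: ['bright'] (min_width=6, slack=4)
Line 10: ['network'] (min_width=7, slack=3)
Line 11: ['why', 'sweet'] (min_width=9, slack=1)

Answer: |brown fish|
|sound time|
|box       |
|festival  |
|oats  have|
|machine   |
|butter    |
|fish      |
|bright    |
|network   |
|why sweet |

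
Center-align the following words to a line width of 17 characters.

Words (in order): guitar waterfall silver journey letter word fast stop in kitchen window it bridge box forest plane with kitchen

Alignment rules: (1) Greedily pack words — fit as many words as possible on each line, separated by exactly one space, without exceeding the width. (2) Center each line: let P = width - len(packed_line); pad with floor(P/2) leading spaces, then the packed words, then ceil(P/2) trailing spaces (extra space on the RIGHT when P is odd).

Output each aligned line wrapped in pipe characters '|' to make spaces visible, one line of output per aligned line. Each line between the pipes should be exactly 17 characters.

Line 1: ['guitar', 'waterfall'] (min_width=16, slack=1)
Line 2: ['silver', 'journey'] (min_width=14, slack=3)
Line 3: ['letter', 'word', 'fast'] (min_width=16, slack=1)
Line 4: ['stop', 'in', 'kitchen'] (min_width=15, slack=2)
Line 5: ['window', 'it', 'bridge'] (min_width=16, slack=1)
Line 6: ['box', 'forest', 'plane'] (min_width=16, slack=1)
Line 7: ['with', 'kitchen'] (min_width=12, slack=5)

Answer: |guitar waterfall |
| silver journey  |
|letter word fast |
| stop in kitchen |
|window it bridge |
|box forest plane |
|  with kitchen   |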